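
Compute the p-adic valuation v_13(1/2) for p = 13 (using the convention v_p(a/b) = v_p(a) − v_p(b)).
v_13(1/2) = 0

Factor powers of 13 from the numerator and denominator of the reduced fraction: 1 = 13^0 · 1 and 2 = 13^0 · 2. Apply v_p(a/b) = v_p(a) − v_p(b): v_13(1/2) = 0 − 0 = 0.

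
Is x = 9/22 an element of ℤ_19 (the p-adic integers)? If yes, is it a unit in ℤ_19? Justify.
x ∈ ℤ_19^× (unit); v_19(x) = 0

ℤ_19 = {x ∈ ℚ_19 : v_19(x) ≥ 0} and ℤ_19^× = {x ∈ ℤ_19 : v_19(x) = 0}. Here v_19(9/22) = v_19(num) − v_19(den) = 0; compare against these criteria.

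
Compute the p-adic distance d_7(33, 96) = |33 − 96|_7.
d_7(33, 96) = 1/7

Step 1 — x − y = 33 − 96 = -63. Step 2 — v_7(-63) = 1 (factor: -63 = −(7^1 · 9); the sign does not affect v_p). Step 3 — |x − y|_7 = 7^{-1} = 1/7.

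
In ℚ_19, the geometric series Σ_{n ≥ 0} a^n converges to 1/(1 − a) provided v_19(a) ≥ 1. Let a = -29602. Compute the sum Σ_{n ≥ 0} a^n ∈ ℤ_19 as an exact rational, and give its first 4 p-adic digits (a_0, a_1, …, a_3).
Σ a^n = 1/(1 − a) = 1/29603;  first 4 digits = (1, 0, 13, 14)

v_19(a) = 2 ≥ 1, so the series converges in ℤ_19 to 1/(1 − a) = 1/(1 − (-29602)) = 1/29603. Expand this rational in ℤ_19: compute digits iteratively via d_i = x_i mod 19, x_{i+1} = (x_i − d_i)/19. The first 4 digits are (1, 0, 13, 14).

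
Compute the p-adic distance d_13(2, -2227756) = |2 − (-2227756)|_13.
d_13(2, -2227756) = 1/371293

Step 1 — x − y = 2 − (-2227756) = 2227758. Step 2 — v_13(2227758) = 5 (factor: 2227758 = (13^5 · 6); the sign does not affect v_p). Step 3 — |x − y|_13 = 13^{-5} = 1/371293.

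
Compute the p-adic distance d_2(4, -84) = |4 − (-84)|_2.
d_2(4, -84) = 1/8

Step 1 — x − y = 4 − (-84) = 88. Step 2 — v_2(88) = 3 (factor: 88 = (2^3 · 11); the sign does not affect v_p). Step 3 — |x − y|_2 = 2^{-3} = 1/8.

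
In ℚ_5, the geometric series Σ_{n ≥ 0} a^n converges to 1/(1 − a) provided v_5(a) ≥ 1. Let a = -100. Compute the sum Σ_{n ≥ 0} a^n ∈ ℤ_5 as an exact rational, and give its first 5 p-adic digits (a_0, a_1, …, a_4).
Σ a^n = 1/(1 − a) = 1/101;  first 5 digits = (1, 0, 1, 4, 0)

v_5(a) = 2 ≥ 1, so the series converges in ℤ_5 to 1/(1 − a) = 1/(1 − (-100)) = 1/101. Expand this rational in ℤ_5: compute digits iteratively via d_i = x_i mod 5, x_{i+1} = (x_i − d_i)/5. The first 5 digits are (1, 0, 1, 4, 0).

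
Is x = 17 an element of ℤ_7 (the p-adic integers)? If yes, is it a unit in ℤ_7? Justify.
x ∈ ℤ_7^× (unit); v_7(x) = 0

ℤ_7 = {x ∈ ℚ_7 : v_7(x) ≥ 0} and ℤ_7^× = {x ∈ ℤ_7 : v_7(x) = 0}. Here v_7(17) = v_7(num) − v_7(den) = 0; compare against these criteria.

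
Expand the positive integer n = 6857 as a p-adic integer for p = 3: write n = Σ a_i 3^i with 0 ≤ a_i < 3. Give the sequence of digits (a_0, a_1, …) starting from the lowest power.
(a_0, a_1, …) = (2, 2, 2, 1, 0, 1, 0, 0, 1)

Repeated division by 3 gives the digits low-to-high: 6857 = 2 + 2·3^1 + 2·3^2 + 1·3^3 + 1·3^5 + 1·3^8. Digit sequence: (2, 2, 2, 1, 0, 1, 0, 0, 1).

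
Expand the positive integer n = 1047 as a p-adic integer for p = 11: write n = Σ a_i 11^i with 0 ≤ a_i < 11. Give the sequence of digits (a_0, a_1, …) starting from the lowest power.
(a_0, a_1, …) = (2, 7, 8)

Repeated division by 11 gives the digits low-to-high: 1047 = 2 + 7·11^1 + 8·11^2. Digit sequence: (2, 7, 8).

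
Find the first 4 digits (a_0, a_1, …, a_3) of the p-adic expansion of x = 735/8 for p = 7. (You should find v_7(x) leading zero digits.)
(a_0, …, a_3) = (0, 0, 1, 1)

v_7(735/8) = 2, so a_0 = ... = a_1 = 0. Factor out: x = 7^2 · u with u = 15/8 a unit in ℤ_7. Expand u iteratively via a_{v+i} = u_i mod 7, u_{i+1} = (u_i − a_{v+i})/7:
  u_0 = 15/8;  a_2 = 1;  u_1 = (u_0 − 1)/7 = 1/8
  u_1 = 1/8;  a_3 = 1;  u_2 = (u_1 − 1)/7 = -1/8
Digits: (0, 0, 1, 1).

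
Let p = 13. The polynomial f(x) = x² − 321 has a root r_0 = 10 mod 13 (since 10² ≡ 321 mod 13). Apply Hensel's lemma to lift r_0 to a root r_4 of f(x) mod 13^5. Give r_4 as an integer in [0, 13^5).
r_4 = 313102 (mod 371293)

Hensel's recurrence: r_{i+1} = r_i − f(r_i)·(f′(r_i))^{-1} mod 13^{i+2}, with f′(x) = 2x. Iterate:
  r_0 = 10 (mod 13)
  r_1 = 114 (mod 169)
  r_2 = 1128 (mod 2197)
  r_3 = 27492 (mod 28561)
  r_4 = 313102 (mod 371293)
Final: r_4 = 313102, and one checks f(r_4) ≡ 0 mod 13^5.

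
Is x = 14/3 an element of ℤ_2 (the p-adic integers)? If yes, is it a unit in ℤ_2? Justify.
x ∈ ℤ_2 but not a unit; v_2(x) = 1 > 0

ℤ_2 = {x ∈ ℚ_2 : v_2(x) ≥ 0} and ℤ_2^× = {x ∈ ℤ_2 : v_2(x) = 0}. Here v_2(14/3) = v_2(num) − v_2(den) = 1; compare against these criteria.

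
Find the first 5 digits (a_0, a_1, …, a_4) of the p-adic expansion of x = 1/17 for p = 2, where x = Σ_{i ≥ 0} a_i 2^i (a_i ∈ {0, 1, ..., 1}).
(a_0, …, a_4) = (1, 0, 0, 0, 1)

v_2(1/17) = 0 (numerator and denominator both coprime to 2), so x ∈ ℤ_2^×. Compute digits iteratively via a_i = x_i mod 2, x_{i+1} = (x_i − a_i)/2, with x_0 = x:
  x_0 = 1/17;  a_0 = 1;  x_1 = (x_0 − 1)/2 = -8/17
  x_1 = -8/17;  a_1 = 0;  x_2 = (x_1 − 0)/2 = -4/17
  x_2 = -4/17;  a_2 = 0;  x_3 = (x_2 − 0)/2 = -2/17
  x_3 = -2/17;  a_3 = 0;  x_4 = (x_3 − 0)/2 = -1/17
  x_4 = -1/17;  a_4 = 1;  x_5 = (x_4 − 1)/2 = -9/17
Digits: (1, 0, 0, 0, 1).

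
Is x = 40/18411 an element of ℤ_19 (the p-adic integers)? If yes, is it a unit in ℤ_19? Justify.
x ∉ ℤ_19 (v_19(x) = -2 < 0)

ℤ_19 = {x ∈ ℚ_19 : v_19(x) ≥ 0} and ℤ_19^× = {x ∈ ℤ_19 : v_19(x) = 0}. Here v_19(40/18411) = v_19(num) − v_19(den) = -2; compare against these criteria.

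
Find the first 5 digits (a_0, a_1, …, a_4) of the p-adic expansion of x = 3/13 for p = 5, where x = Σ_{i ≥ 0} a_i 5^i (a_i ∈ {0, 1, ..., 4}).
(a_0, …, a_4) = (1, 1, 4, 3, 0)

v_5(3/13) = 0 (numerator and denominator both coprime to 5), so x ∈ ℤ_5^×. Compute digits iteratively via a_i = x_i mod 5, x_{i+1} = (x_i − a_i)/5, with x_0 = x:
  x_0 = 3/13;  a_0 = 1;  x_1 = (x_0 − 1)/5 = -2/13
  x_1 = -2/13;  a_1 = 1;  x_2 = (x_1 − 1)/5 = -3/13
  x_2 = -3/13;  a_2 = 4;  x_3 = (x_2 − 4)/5 = -11/13
  x_3 = -11/13;  a_3 = 3;  x_4 = (x_3 − 3)/5 = -10/13
  x_4 = -10/13;  a_4 = 0;  x_5 = (x_4 − 0)/5 = -2/13
Digits: (1, 1, 4, 3, 0).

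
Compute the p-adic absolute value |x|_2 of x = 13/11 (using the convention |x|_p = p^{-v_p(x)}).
|13/11|_2 = 1

Step 1 — compute v_2(x) by factoring powers of 2 out of the numerator and denominator: v_2(13/11) = 0. Step 2 — apply |x|_p = p^{-v_p(x)} = 2^{0} = 1.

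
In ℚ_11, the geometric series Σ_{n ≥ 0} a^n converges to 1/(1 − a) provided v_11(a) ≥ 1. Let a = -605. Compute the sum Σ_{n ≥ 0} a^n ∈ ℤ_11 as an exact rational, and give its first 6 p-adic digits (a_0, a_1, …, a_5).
Σ a^n = 1/(1 − a) = 1/606;  first 6 digits = (1, 0, 6, 10, 2, 2)

v_11(a) = 2 ≥ 1, so the series converges in ℤ_11 to 1/(1 − a) = 1/(1 − (-605)) = 1/606. Expand this rational in ℤ_11: compute digits iteratively via d_i = x_i mod 11, x_{i+1} = (x_i − d_i)/11. The first 6 digits are (1, 0, 6, 10, 2, 2).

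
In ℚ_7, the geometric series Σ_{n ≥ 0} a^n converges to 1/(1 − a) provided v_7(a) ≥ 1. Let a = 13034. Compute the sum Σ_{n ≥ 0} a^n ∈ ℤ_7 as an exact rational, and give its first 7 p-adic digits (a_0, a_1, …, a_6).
Σ a^n = 1/(1 − a) = -1/13033;  first 7 digits = (1, 0, 0, 3, 5, 0, 2)

v_7(a) = 3 ≥ 1, so the series converges in ℤ_7 to 1/(1 − a) = 1/(1 − 13034) = -1/13033. Expand this rational in ℤ_7: compute digits iteratively via d_i = x_i mod 7, x_{i+1} = (x_i − d_i)/7. The first 7 digits are (1, 0, 0, 3, 5, 0, 2).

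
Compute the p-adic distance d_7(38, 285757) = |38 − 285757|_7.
d_7(38, 285757) = 1/16807

Step 1 — x − y = 38 − 285757 = -285719. Step 2 — v_7(-285719) = 5 (factor: -285719 = −(7^5 · 17); the sign does not affect v_p). Step 3 — |x − y|_7 = 7^{-5} = 1/16807.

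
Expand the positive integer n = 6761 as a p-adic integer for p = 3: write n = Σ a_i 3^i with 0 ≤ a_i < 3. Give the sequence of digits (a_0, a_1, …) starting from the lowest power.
(a_0, a_1, …) = (2, 0, 1, 1, 2, 0, 0, 0, 1)

Repeated division by 3 gives the digits low-to-high: 6761 = 2 + 1·3^2 + 1·3^3 + 2·3^4 + 1·3^8. Digit sequence: (2, 0, 1, 1, 2, 0, 0, 0, 1).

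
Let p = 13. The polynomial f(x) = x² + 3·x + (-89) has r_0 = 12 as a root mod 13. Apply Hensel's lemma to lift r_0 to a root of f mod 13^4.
r_3 = 13779 (mod 28561)

Hensel: r_{i+1} = r_i − f(r_i)·(f′(r_i))^{-1} mod 13^{i+2}, f′(x) = 2x + 3. Iterate:
  r_0 = 12 (mod 13)
  r_1 = 90 (mod 169)
  r_2 = 597 (mod 2197)
  r_3 = 13779 (mod 28561)
Final: r = 13779 satisfies f(r) ≡ 0 mod 13^4.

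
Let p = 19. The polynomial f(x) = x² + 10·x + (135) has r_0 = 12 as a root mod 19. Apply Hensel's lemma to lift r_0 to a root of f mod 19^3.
r_2 = 2368 (mod 6859)

Hensel: r_{i+1} = r_i − f(r_i)·(f′(r_i))^{-1} mod 19^{i+2}, f′(x) = 2x + 10. Iterate:
  r_0 = 12 (mod 19)
  r_1 = 202 (mod 361)
  r_2 = 2368 (mod 6859)
Final: r = 2368 satisfies f(r) ≡ 0 mod 19^3.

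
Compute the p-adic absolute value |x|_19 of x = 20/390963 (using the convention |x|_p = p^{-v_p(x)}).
|20/390963|_19 = 130321

Step 1 — compute v_19(x) by factoring powers of 19 out of the numerator and denominator: v_19(20/390963) = -4. Step 2 — apply |x|_p = p^{-v_p(x)} = 19^{4} = 130321.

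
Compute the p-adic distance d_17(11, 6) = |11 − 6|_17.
d_17(11, 6) = 1

Step 1 — x − y = 11 − 6 = 5. Step 2 — v_17(5) = 0 (factor: 5 = (17^0 · 5); the sign does not affect v_p). Step 3 — |x − y|_17 = 17^{0} = 1.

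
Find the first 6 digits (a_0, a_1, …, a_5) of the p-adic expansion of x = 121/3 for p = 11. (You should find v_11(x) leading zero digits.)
(a_0, …, a_5) = (0, 0, 4, 7, 3, 7)

v_11(121/3) = 2, so a_0 = ... = a_1 = 0. Factor out: x = 11^2 · u with u = 1/3 a unit in ℤ_11. Expand u iteratively via a_{v+i} = u_i mod 11, u_{i+1} = (u_i − a_{v+i})/11:
  u_0 = 1/3;  a_2 = 4;  u_1 = (u_0 − 4)/11 = -1/3
  u_1 = -1/3;  a_3 = 7;  u_2 = (u_1 − 7)/11 = -2/3
  u_2 = -2/3;  a_4 = 3;  u_3 = (u_2 − 3)/11 = -1/3
  u_3 = -1/3;  a_5 = 7;  u_4 = (u_3 − 7)/11 = -2/3
Digits: (0, 0, 4, 7, 3, 7).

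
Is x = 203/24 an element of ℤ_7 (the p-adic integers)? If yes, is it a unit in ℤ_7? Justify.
x ∈ ℤ_7 but not a unit; v_7(x) = 1 > 0

ℤ_7 = {x ∈ ℚ_7 : v_7(x) ≥ 0} and ℤ_7^× = {x ∈ ℤ_7 : v_7(x) = 0}. Here v_7(203/24) = v_7(num) − v_7(den) = 1; compare against these criteria.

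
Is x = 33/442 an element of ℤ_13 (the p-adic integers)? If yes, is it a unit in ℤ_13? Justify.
x ∉ ℤ_13 (v_13(x) = -1 < 0)

ℤ_13 = {x ∈ ℚ_13 : v_13(x) ≥ 0} and ℤ_13^× = {x ∈ ℤ_13 : v_13(x) = 0}. Here v_13(33/442) = v_13(num) − v_13(den) = -1; compare against these criteria.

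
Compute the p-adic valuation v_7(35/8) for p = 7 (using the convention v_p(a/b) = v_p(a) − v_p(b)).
v_7(35/8) = 1

Factor powers of 7 from the numerator and denominator of the reduced fraction: 35 = 7^1 · 5 and 8 = 7^0 · 8. Apply v_p(a/b) = v_p(a) − v_p(b): v_7(35/8) = 1 − 0 = 1.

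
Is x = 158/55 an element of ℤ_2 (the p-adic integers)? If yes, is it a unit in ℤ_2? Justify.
x ∈ ℤ_2 but not a unit; v_2(x) = 1 > 0

ℤ_2 = {x ∈ ℚ_2 : v_2(x) ≥ 0} and ℤ_2^× = {x ∈ ℤ_2 : v_2(x) = 0}. Here v_2(158/55) = v_2(num) − v_2(den) = 1; compare against these criteria.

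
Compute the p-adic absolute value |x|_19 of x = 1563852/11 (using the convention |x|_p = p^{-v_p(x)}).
|1563852/11|_19 = 1/130321

Step 1 — compute v_19(x) by factoring powers of 19 out of the numerator and denominator: v_19(1563852/11) = 4. Step 2 — apply |x|_p = p^{-v_p(x)} = 19^{-4} = 1/130321.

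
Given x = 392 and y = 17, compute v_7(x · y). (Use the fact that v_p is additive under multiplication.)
v_7(6664) = 2

v_p(x) = 2 (factor: 392 = 7^2 · 8); v_p(y) = 0 (factor: 17 = 7^0 · 17). Additivity: v_p(xy) = v_p(x) + v_p(y) = 2 + 0 = 2. (Direct check: xy = 6664 = 7^2 · (136).)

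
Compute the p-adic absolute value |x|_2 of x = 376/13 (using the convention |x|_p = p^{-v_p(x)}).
|376/13|_2 = 1/8

Step 1 — compute v_2(x) by factoring powers of 2 out of the numerator and denominator: v_2(376/13) = 3. Step 2 — apply |x|_p = p^{-v_p(x)} = 2^{-3} = 1/8.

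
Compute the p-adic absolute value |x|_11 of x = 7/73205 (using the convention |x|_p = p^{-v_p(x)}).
|7/73205|_11 = 14641

Step 1 — compute v_11(x) by factoring powers of 11 out of the numerator and denominator: v_11(7/73205) = -4. Step 2 — apply |x|_p = p^{-v_p(x)} = 11^{4} = 14641.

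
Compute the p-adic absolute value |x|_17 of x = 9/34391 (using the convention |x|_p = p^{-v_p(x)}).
|9/34391|_17 = 4913

Step 1 — compute v_17(x) by factoring powers of 17 out of the numerator and denominator: v_17(9/34391) = -3. Step 2 — apply |x|_p = p^{-v_p(x)} = 17^{3} = 4913.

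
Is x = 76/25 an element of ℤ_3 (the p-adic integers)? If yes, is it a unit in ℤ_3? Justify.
x ∈ ℤ_3^× (unit); v_3(x) = 0

ℤ_3 = {x ∈ ℚ_3 : v_3(x) ≥ 0} and ℤ_3^× = {x ∈ ℤ_3 : v_3(x) = 0}. Here v_3(76/25) = v_3(num) − v_3(den) = 0; compare against these criteria.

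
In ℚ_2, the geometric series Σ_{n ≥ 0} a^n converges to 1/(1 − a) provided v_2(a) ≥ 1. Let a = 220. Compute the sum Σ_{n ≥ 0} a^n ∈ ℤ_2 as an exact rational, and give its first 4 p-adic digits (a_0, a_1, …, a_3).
Σ a^n = 1/(1 − a) = -1/219;  first 4 digits = (1, 0, 1, 1)

v_2(a) = 2 ≥ 1, so the series converges in ℤ_2 to 1/(1 − a) = 1/(1 − 220) = -1/219. Expand this rational in ℤ_2: compute digits iteratively via d_i = x_i mod 2, x_{i+1} = (x_i − d_i)/2. The first 4 digits are (1, 0, 1, 1).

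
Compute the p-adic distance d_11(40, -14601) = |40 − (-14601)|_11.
d_11(40, -14601) = 1/14641

Step 1 — x − y = 40 − (-14601) = 14641. Step 2 — v_11(14641) = 4 (factor: 14641 = (11^4 · 1); the sign does not affect v_p). Step 3 — |x − y|_11 = 11^{-4} = 1/14641.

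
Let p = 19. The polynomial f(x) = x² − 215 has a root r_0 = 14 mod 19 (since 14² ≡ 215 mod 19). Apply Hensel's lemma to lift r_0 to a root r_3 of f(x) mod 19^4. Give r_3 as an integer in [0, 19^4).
r_3 = 62429 (mod 130321)

Hensel's recurrence: r_{i+1} = r_i − f(r_i)·(f′(r_i))^{-1} mod 19^{i+2}, with f′(x) = 2x. Iterate:
  r_0 = 14 (mod 19)
  r_1 = 337 (mod 361)
  r_2 = 698 (mod 6859)
  r_3 = 62429 (mod 130321)
Final: r_3 = 62429, and one checks f(r_3) ≡ 0 mod 19^4.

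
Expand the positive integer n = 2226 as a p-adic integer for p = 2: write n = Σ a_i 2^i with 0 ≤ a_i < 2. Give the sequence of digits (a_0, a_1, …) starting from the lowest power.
(a_0, a_1, …) = (0, 1, 0, 0, 1, 1, 0, 1, 0, 0, 0, 1)

Repeated division by 2 gives the digits low-to-high: 2226 = 1·2^1 + 1·2^4 + 1·2^5 + 1·2^7 + 1·2^11. Digit sequence: (0, 1, 0, 0, 1, 1, 0, 1, 0, 0, 0, 1).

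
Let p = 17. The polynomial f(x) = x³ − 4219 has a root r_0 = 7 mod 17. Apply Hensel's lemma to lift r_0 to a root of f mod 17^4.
r_3 = 3985 (mod 83521)

Hensel: r_{i+1} = r_i − f(r_i)/f′(r_i) mod 17^{i+2}, where f′(x) = 3x². Iterate:
  r_0 = 7 (mod 17)
  r_1 = 228 (mod 289)
  r_2 = 3985 (mod 4913)
  r_3 = 3985 (mod 83521)
Final: r = 3985 with f(r) ≡ 0 mod 17^4.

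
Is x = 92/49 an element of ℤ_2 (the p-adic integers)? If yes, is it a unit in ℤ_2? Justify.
x ∈ ℤ_2 but not a unit; v_2(x) = 2 > 0

ℤ_2 = {x ∈ ℚ_2 : v_2(x) ≥ 0} and ℤ_2^× = {x ∈ ℤ_2 : v_2(x) = 0}. Here v_2(92/49) = v_2(num) − v_2(den) = 2; compare against these criteria.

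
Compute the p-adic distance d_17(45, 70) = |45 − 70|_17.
d_17(45, 70) = 1

Step 1 — x − y = 45 − 70 = -25. Step 2 — v_17(-25) = 0 (factor: -25 = −(17^0 · 25); the sign does not affect v_p). Step 3 — |x − y|_17 = 17^{0} = 1.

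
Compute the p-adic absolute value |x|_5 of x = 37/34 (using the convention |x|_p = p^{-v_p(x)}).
|37/34|_5 = 1

Step 1 — compute v_5(x) by factoring powers of 5 out of the numerator and denominator: v_5(37/34) = 0. Step 2 — apply |x|_p = p^{-v_p(x)} = 5^{0} = 1.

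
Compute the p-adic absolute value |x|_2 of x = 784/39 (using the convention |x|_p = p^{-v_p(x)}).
|784/39|_2 = 1/16

Step 1 — compute v_2(x) by factoring powers of 2 out of the numerator and denominator: v_2(784/39) = 4. Step 2 — apply |x|_p = p^{-v_p(x)} = 2^{-4} = 1/16.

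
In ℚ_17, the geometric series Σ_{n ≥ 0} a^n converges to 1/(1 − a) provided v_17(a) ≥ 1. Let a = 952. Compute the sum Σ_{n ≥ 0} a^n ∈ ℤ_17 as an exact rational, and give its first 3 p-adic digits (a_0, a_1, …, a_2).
Σ a^n = 1/(1 − a) = -1/951;  first 3 digits = (1, 5, 11)

v_17(a) = 1 ≥ 1, so the series converges in ℤ_17 to 1/(1 − a) = 1/(1 − 952) = -1/951. Expand this rational in ℤ_17: compute digits iteratively via d_i = x_i mod 17, x_{i+1} = (x_i − d_i)/17. The first 3 digits are (1, 5, 11).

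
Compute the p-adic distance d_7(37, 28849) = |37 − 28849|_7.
d_7(37, 28849) = 1/2401

Step 1 — x − y = 37 − 28849 = -28812. Step 2 — v_7(-28812) = 4 (factor: -28812 = −(7^4 · 12); the sign does not affect v_p). Step 3 — |x − y|_7 = 7^{-4} = 1/2401.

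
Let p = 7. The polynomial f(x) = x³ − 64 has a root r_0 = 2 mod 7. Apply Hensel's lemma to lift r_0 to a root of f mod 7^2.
r_1 = 23 (mod 49)

Hensel: r_{i+1} = r_i − f(r_i)/f′(r_i) mod 7^{i+2}, where f′(x) = 3x². Iterate:
  r_0 = 2 (mod 7)
  r_1 = 23 (mod 49)
Final: r = 23 with f(r) ≡ 0 mod 7^2.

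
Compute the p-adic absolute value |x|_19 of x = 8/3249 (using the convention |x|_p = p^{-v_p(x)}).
|8/3249|_19 = 361

Step 1 — compute v_19(x) by factoring powers of 19 out of the numerator and denominator: v_19(8/3249) = -2. Step 2 — apply |x|_p = p^{-v_p(x)} = 19^{2} = 361.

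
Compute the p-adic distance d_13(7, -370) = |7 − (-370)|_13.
d_13(7, -370) = 1/13

Step 1 — x − y = 7 − (-370) = 377. Step 2 — v_13(377) = 1 (factor: 377 = (13^1 · 29); the sign does not affect v_p). Step 3 — |x − y|_13 = 13^{-1} = 1/13.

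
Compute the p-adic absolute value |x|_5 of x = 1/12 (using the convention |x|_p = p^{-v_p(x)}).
|1/12|_5 = 1

Step 1 — compute v_5(x) by factoring powers of 5 out of the numerator and denominator: v_5(1/12) = 0. Step 2 — apply |x|_p = p^{-v_p(x)} = 5^{0} = 1.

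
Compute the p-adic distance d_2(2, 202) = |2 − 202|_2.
d_2(2, 202) = 1/8

Step 1 — x − y = 2 − 202 = -200. Step 2 — v_2(-200) = 3 (factor: -200 = −(2^3 · 25); the sign does not affect v_p). Step 3 — |x − y|_2 = 2^{-3} = 1/8.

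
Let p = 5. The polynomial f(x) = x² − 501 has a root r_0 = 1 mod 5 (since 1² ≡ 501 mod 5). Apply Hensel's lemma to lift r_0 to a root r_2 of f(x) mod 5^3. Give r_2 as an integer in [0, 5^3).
r_2 = 1 (mod 125)

Hensel's recurrence: r_{i+1} = r_i − f(r_i)·(f′(r_i))^{-1} mod 5^{i+2}, with f′(x) = 2x. Iterate:
  r_0 = 1 (mod 5)
  r_1 = 1 (mod 25)
  r_2 = 1 (mod 125)
Final: r_2 = 1, and one checks f(r_2) ≡ 0 mod 5^3.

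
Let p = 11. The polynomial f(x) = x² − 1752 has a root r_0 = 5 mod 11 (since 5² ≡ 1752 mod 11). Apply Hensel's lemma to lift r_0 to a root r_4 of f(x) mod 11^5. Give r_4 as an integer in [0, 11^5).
r_4 = 154731 (mod 161051)

Hensel's recurrence: r_{i+1} = r_i − f(r_i)·(f′(r_i))^{-1} mod 11^{i+2}, with f′(x) = 2x. Iterate:
  r_0 = 5 (mod 11)
  r_1 = 93 (mod 121)
  r_2 = 335 (mod 1331)
  r_3 = 8321 (mod 14641)
  r_4 = 154731 (mod 161051)
Final: r_4 = 154731, and one checks f(r_4) ≡ 0 mod 11^5.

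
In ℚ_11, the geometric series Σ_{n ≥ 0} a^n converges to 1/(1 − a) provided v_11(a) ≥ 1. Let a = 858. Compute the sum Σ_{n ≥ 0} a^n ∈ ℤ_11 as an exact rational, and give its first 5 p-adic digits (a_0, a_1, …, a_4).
Σ a^n = 1/(1 − a) = -1/857;  first 5 digits = (1, 1, 8, 4, 6)

v_11(a) = 1 ≥ 1, so the series converges in ℤ_11 to 1/(1 − a) = 1/(1 − 858) = -1/857. Expand this rational in ℤ_11: compute digits iteratively via d_i = x_i mod 11, x_{i+1} = (x_i − d_i)/11. The first 5 digits are (1, 1, 8, 4, 6).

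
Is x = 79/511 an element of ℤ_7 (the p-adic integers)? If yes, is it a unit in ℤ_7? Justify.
x ∉ ℤ_7 (v_7(x) = -1 < 0)

ℤ_7 = {x ∈ ℚ_7 : v_7(x) ≥ 0} and ℤ_7^× = {x ∈ ℤ_7 : v_7(x) = 0}. Here v_7(79/511) = v_7(num) − v_7(den) = -1; compare against these criteria.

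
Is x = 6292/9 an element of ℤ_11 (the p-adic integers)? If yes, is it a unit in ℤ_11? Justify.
x ∈ ℤ_11 but not a unit; v_11(x) = 2 > 0

ℤ_11 = {x ∈ ℚ_11 : v_11(x) ≥ 0} and ℤ_11^× = {x ∈ ℤ_11 : v_11(x) = 0}. Here v_11(6292/9) = v_11(num) − v_11(den) = 2; compare against these criteria.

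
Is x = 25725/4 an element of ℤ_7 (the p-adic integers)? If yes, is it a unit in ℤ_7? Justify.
x ∈ ℤ_7 but not a unit; v_7(x) = 3 > 0

ℤ_7 = {x ∈ ℚ_7 : v_7(x) ≥ 0} and ℤ_7^× = {x ∈ ℤ_7 : v_7(x) = 0}. Here v_7(25725/4) = v_7(num) − v_7(den) = 3; compare against these criteria.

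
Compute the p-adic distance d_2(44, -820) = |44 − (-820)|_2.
d_2(44, -820) = 1/32

Step 1 — x − y = 44 − (-820) = 864. Step 2 — v_2(864) = 5 (factor: 864 = (2^5 · 27); the sign does not affect v_p). Step 3 — |x − y|_2 = 2^{-5} = 1/32.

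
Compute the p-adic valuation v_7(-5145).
v_7(-5145) = 3

v_7(n) is the largest exponent k such that 7^k divides n. Factor out: -5145 = -7^3 · 15. (Sign doesn't affect v_p.) So v_7(-5145) = 3.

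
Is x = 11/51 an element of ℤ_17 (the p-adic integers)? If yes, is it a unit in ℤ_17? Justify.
x ∉ ℤ_17 (v_17(x) = -1 < 0)

ℤ_17 = {x ∈ ℚ_17 : v_17(x) ≥ 0} and ℤ_17^× = {x ∈ ℤ_17 : v_17(x) = 0}. Here v_17(11/51) = v_17(num) − v_17(den) = -1; compare against these criteria.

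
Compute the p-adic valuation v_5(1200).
v_5(1200) = 2

v_5(n) is the largest exponent k such that 5^k divides n. Factor out: 1200 = 5^2 · 48. (Sign doesn't affect v_p.) So v_5(1200) = 2.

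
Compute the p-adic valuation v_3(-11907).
v_3(-11907) = 5

v_3(n) is the largest exponent k such that 3^k divides n. Factor out: -11907 = -3^5 · 49. (Sign doesn't affect v_p.) So v_3(-11907) = 5.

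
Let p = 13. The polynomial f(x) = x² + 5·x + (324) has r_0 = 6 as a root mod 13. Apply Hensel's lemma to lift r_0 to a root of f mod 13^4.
r_3 = 3204 (mod 28561)

Hensel: r_{i+1} = r_i − f(r_i)·(f′(r_i))^{-1} mod 13^{i+2}, f′(x) = 2x + 5. Iterate:
  r_0 = 6 (mod 13)
  r_1 = 162 (mod 169)
  r_2 = 1007 (mod 2197)
  r_3 = 3204 (mod 28561)
Final: r = 3204 satisfies f(r) ≡ 0 mod 13^4.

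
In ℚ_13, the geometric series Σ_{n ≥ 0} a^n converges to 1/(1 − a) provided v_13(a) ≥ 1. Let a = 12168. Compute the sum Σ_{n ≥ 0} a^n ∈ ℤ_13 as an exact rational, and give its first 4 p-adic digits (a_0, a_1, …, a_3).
Σ a^n = 1/(1 − a) = -1/12167;  first 4 digits = (1, 0, 7, 5)

v_13(a) = 2 ≥ 1, so the series converges in ℤ_13 to 1/(1 − a) = 1/(1 − 12168) = -1/12167. Expand this rational in ℤ_13: compute digits iteratively via d_i = x_i mod 13, x_{i+1} = (x_i − d_i)/13. The first 4 digits are (1, 0, 7, 5).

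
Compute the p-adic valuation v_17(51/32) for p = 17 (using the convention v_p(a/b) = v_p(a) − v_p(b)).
v_17(51/32) = 1

Factor powers of 17 from the numerator and denominator of the reduced fraction: 51 = 17^1 · 3 and 32 = 17^0 · 32. Apply v_p(a/b) = v_p(a) − v_p(b): v_17(51/32) = 1 − 0 = 1.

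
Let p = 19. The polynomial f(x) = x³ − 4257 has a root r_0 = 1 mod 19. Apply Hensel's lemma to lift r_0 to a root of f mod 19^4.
r_3 = 83848 (mod 130321)

Hensel: r_{i+1} = r_i − f(r_i)/f′(r_i) mod 19^{i+2}, where f′(x) = 3x². Iterate:
  r_0 = 1 (mod 19)
  r_1 = 96 (mod 361)
  r_2 = 1540 (mod 6859)
  r_3 = 83848 (mod 130321)
Final: r = 83848 with f(r) ≡ 0 mod 19^4.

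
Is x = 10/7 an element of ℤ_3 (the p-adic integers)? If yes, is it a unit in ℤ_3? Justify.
x ∈ ℤ_3^× (unit); v_3(x) = 0

ℤ_3 = {x ∈ ℚ_3 : v_3(x) ≥ 0} and ℤ_3^× = {x ∈ ℤ_3 : v_3(x) = 0}. Here v_3(10/7) = v_3(num) − v_3(den) = 0; compare against these criteria.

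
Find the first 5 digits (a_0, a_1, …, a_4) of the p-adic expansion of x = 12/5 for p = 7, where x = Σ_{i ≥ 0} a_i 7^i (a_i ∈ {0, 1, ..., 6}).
(a_0, …, a_4) = (1, 3, 1, 4, 5)

v_7(12/5) = 0 (numerator and denominator both coprime to 7), so x ∈ ℤ_7^×. Compute digits iteratively via a_i = x_i mod 7, x_{i+1} = (x_i − a_i)/7, with x_0 = x:
  x_0 = 12/5;  a_0 = 1;  x_1 = (x_0 − 1)/7 = 1/5
  x_1 = 1/5;  a_1 = 3;  x_2 = (x_1 − 3)/7 = -2/5
  x_2 = -2/5;  a_2 = 1;  x_3 = (x_2 − 1)/7 = -1/5
  x_3 = -1/5;  a_3 = 4;  x_4 = (x_3 − 4)/7 = -3/5
  x_4 = -3/5;  a_4 = 5;  x_5 = (x_4 − 5)/7 = -4/5
Digits: (1, 3, 1, 4, 5).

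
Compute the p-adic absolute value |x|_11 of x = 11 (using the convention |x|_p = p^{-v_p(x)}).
|11|_11 = 1/11

Step 1 — compute v_11(x) by factoring powers of 11 out of the numerator and denominator: v_11(11) = 1. Step 2 — apply |x|_p = p^{-v_p(x)} = 11^{-1} = 1/11.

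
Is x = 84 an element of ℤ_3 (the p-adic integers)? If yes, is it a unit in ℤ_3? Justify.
x ∈ ℤ_3 but not a unit; v_3(x) = 1 > 0

ℤ_3 = {x ∈ ℚ_3 : v_3(x) ≥ 0} and ℤ_3^× = {x ∈ ℤ_3 : v_3(x) = 0}. Here v_3(84) = v_3(num) − v_3(den) = 1; compare against these criteria.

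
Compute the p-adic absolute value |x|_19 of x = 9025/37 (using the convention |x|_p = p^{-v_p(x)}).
|9025/37|_19 = 1/361

Step 1 — compute v_19(x) by factoring powers of 19 out of the numerator and denominator: v_19(9025/37) = 2. Step 2 — apply |x|_p = p^{-v_p(x)} = 19^{-2} = 1/361.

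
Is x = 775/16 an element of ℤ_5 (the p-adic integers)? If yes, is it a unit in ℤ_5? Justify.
x ∈ ℤ_5 but not a unit; v_5(x) = 2 > 0

ℤ_5 = {x ∈ ℚ_5 : v_5(x) ≥ 0} and ℤ_5^× = {x ∈ ℤ_5 : v_5(x) = 0}. Here v_5(775/16) = v_5(num) − v_5(den) = 2; compare against these criteria.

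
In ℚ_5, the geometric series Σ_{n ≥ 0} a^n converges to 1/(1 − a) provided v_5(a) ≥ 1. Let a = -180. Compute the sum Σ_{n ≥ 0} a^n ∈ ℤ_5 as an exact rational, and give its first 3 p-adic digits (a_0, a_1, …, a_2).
Σ a^n = 1/(1 − a) = 1/181;  first 3 digits = (1, 4, 3)

v_5(a) = 1 ≥ 1, so the series converges in ℤ_5 to 1/(1 − a) = 1/(1 − (-180)) = 1/181. Expand this rational in ℤ_5: compute digits iteratively via d_i = x_i mod 5, x_{i+1} = (x_i − d_i)/5. The first 3 digits are (1, 4, 3).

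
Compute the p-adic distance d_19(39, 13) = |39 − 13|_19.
d_19(39, 13) = 1

Step 1 — x − y = 39 − 13 = 26. Step 2 — v_19(26) = 0 (factor: 26 = (19^0 · 26); the sign does not affect v_p). Step 3 — |x − y|_19 = 19^{0} = 1.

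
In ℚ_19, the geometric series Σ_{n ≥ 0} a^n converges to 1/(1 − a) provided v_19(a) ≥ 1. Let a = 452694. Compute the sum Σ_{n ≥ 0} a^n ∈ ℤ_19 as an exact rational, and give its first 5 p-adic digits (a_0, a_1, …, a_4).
Σ a^n = 1/(1 − a) = -1/452693;  first 5 digits = (1, 0, 0, 9, 3)

v_19(a) = 3 ≥ 1, so the series converges in ℤ_19 to 1/(1 − a) = 1/(1 − 452694) = -1/452693. Expand this rational in ℤ_19: compute digits iteratively via d_i = x_i mod 19, x_{i+1} = (x_i − d_i)/19. The first 5 digits are (1, 0, 0, 9, 3).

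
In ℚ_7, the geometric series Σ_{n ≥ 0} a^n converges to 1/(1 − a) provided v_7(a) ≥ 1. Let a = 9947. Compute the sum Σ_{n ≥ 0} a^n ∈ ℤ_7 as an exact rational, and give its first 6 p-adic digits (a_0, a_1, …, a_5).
Σ a^n = 1/(1 − a) = -1/9946;  first 6 digits = (1, 0, 0, 1, 4, 0)

v_7(a) = 3 ≥ 1, so the series converges in ℤ_7 to 1/(1 − a) = 1/(1 − 9947) = -1/9946. Expand this rational in ℤ_7: compute digits iteratively via d_i = x_i mod 7, x_{i+1} = (x_i − d_i)/7. The first 6 digits are (1, 0, 0, 1, 4, 0).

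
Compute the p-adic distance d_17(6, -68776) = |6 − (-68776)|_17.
d_17(6, -68776) = 1/4913

Step 1 — x − y = 6 − (-68776) = 68782. Step 2 — v_17(68782) = 3 (factor: 68782 = (17^3 · 14); the sign does not affect v_p). Step 3 — |x − y|_17 = 17^{-3} = 1/4913.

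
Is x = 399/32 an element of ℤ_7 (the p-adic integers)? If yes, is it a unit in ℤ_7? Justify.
x ∈ ℤ_7 but not a unit; v_7(x) = 1 > 0

ℤ_7 = {x ∈ ℚ_7 : v_7(x) ≥ 0} and ℤ_7^× = {x ∈ ℤ_7 : v_7(x) = 0}. Here v_7(399/32) = v_7(num) − v_7(den) = 1; compare against these criteria.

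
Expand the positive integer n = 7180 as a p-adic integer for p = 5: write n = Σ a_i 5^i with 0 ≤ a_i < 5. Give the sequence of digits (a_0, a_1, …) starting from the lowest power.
(a_0, a_1, …) = (0, 1, 2, 2, 1, 2)

Repeated division by 5 gives the digits low-to-high: 7180 = 1·5^1 + 2·5^2 + 2·5^3 + 1·5^4 + 2·5^5. Digit sequence: (0, 1, 2, 2, 1, 2).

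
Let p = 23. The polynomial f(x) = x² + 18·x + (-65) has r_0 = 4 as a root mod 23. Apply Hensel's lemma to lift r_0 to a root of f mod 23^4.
r_3 = 180738 (mod 279841)

Hensel: r_{i+1} = r_i − f(r_i)·(f′(r_i))^{-1} mod 23^{i+2}, f′(x) = 2x + 18. Iterate:
  r_0 = 4 (mod 23)
  r_1 = 349 (mod 529)
  r_2 = 10400 (mod 12167)
  r_3 = 180738 (mod 279841)
Final: r = 180738 satisfies f(r) ≡ 0 mod 23^4.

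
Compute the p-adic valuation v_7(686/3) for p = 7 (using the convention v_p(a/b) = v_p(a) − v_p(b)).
v_7(686/3) = 3

Factor powers of 7 from the numerator and denominator of the reduced fraction: 686 = 7^3 · 2 and 3 = 7^0 · 3. Apply v_p(a/b) = v_p(a) − v_p(b): v_7(686/3) = 3 − 0 = 3.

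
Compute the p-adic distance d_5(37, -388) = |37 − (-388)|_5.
d_5(37, -388) = 1/25

Step 1 — x − y = 37 − (-388) = 425. Step 2 — v_5(425) = 2 (factor: 425 = (5^2 · 17); the sign does not affect v_p). Step 3 — |x − y|_5 = 5^{-2} = 1/25.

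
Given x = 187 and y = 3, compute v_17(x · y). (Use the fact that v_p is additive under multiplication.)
v_17(561) = 1

v_p(x) = 1 (factor: 187 = 17^1 · 11); v_p(y) = 0 (factor: 3 = 17^0 · 3). Additivity: v_p(xy) = v_p(x) + v_p(y) = 1 + 0 = 1. (Direct check: xy = 561 = 17^1 · (33).)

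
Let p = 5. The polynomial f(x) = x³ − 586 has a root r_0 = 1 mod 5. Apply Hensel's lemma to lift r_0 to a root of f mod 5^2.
r_1 = 21 (mod 25)

Hensel: r_{i+1} = r_i − f(r_i)/f′(r_i) mod 5^{i+2}, where f′(x) = 3x². Iterate:
  r_0 = 1 (mod 5)
  r_1 = 21 (mod 25)
Final: r = 21 with f(r) ≡ 0 mod 5^2.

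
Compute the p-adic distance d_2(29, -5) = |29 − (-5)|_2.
d_2(29, -5) = 1/2

Step 1 — x − y = 29 − (-5) = 34. Step 2 — v_2(34) = 1 (factor: 34 = (2^1 · 17); the sign does not affect v_p). Step 3 — |x − y|_2 = 2^{-1} = 1/2.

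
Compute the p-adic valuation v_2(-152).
v_2(-152) = 3

v_2(n) is the largest exponent k such that 2^k divides n. Factor out: -152 = -2^3 · 19. (Sign doesn't affect v_p.) So v_2(-152) = 3.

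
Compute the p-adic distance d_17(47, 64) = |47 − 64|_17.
d_17(47, 64) = 1/17

Step 1 — x − y = 47 − 64 = -17. Step 2 — v_17(-17) = 1 (factor: -17 = −(17^1 · 1); the sign does not affect v_p). Step 3 — |x − y|_17 = 17^{-1} = 1/17.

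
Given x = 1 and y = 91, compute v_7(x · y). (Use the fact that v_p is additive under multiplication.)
v_7(91) = 1

v_p(x) = 0 (factor: 1 = 7^0 · 1); v_p(y) = 1 (factor: 91 = 7^1 · 13). Additivity: v_p(xy) = v_p(x) + v_p(y) = 0 + 1 = 1. (Direct check: xy = 91 = 7^1 · (13).)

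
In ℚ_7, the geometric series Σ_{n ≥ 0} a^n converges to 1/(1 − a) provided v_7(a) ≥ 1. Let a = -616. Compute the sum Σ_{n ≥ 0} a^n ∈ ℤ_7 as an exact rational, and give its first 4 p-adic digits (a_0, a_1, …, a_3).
Σ a^n = 1/(1 − a) = 1/617;  first 4 digits = (1, 3, 3, 4)

v_7(a) = 1 ≥ 1, so the series converges in ℤ_7 to 1/(1 − a) = 1/(1 − (-616)) = 1/617. Expand this rational in ℤ_7: compute digits iteratively via d_i = x_i mod 7, x_{i+1} = (x_i − d_i)/7. The first 4 digits are (1, 3, 3, 4).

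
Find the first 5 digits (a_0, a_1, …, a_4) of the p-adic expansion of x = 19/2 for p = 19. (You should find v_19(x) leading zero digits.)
(a_0, …, a_4) = (0, 10, 9, 9, 9)

v_19(19/2) = 1, so a_0 = ... = a_0 = 0. Factor out: x = 19^1 · u with u = 1/2 a unit in ℤ_19. Expand u iteratively via a_{v+i} = u_i mod 19, u_{i+1} = (u_i − a_{v+i})/19:
  u_0 = 1/2;  a_1 = 10;  u_1 = (u_0 − 10)/19 = -1/2
  u_1 = -1/2;  a_2 = 9;  u_2 = (u_1 − 9)/19 = -1/2
  u_2 = -1/2;  a_3 = 9;  u_3 = (u_2 − 9)/19 = -1/2
  u_3 = -1/2;  a_4 = 9;  u_4 = (u_3 − 9)/19 = -1/2
Digits: (0, 10, 9, 9, 9).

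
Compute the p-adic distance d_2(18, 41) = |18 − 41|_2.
d_2(18, 41) = 1

Step 1 — x − y = 18 − 41 = -23. Step 2 — v_2(-23) = 0 (factor: -23 = −(2^0 · 23); the sign does not affect v_p). Step 3 — |x − y|_2 = 2^{0} = 1.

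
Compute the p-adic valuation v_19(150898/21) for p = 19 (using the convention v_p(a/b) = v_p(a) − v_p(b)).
v_19(150898/21) = 3

Factor powers of 19 from the numerator and denominator of the reduced fraction: 150898 = 19^3 · 22 and 21 = 19^0 · 21. Apply v_p(a/b) = v_p(a) − v_p(b): v_19(150898/21) = 3 − 0 = 3.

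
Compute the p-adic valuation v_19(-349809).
v_19(-349809) = 3

v_19(n) is the largest exponent k such that 19^k divides n. Factor out: -349809 = -19^3 · 51. (Sign doesn't affect v_p.) So v_19(-349809) = 3.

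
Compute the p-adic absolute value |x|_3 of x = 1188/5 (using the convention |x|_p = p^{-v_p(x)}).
|1188/5|_3 = 1/27

Step 1 — compute v_3(x) by factoring powers of 3 out of the numerator and denominator: v_3(1188/5) = 3. Step 2 — apply |x|_p = p^{-v_p(x)} = 3^{-3} = 1/27.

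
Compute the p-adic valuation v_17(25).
v_17(25) = 0

v_17(n) is the largest exponent k such that 17^k divides n. Factor out: 25 = 17^0 · 25. (Sign doesn't affect v_p.) So v_17(25) = 0.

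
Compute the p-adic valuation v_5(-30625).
v_5(-30625) = 4

v_5(n) is the largest exponent k such that 5^k divides n. Factor out: -30625 = -5^4 · 49. (Sign doesn't affect v_p.) So v_5(-30625) = 4.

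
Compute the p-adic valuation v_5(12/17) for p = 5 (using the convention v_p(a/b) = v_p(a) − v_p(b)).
v_5(12/17) = 0

Factor powers of 5 from the numerator and denominator of the reduced fraction: 12 = 5^0 · 12 and 17 = 5^0 · 17. Apply v_p(a/b) = v_p(a) − v_p(b): v_5(12/17) = 0 − 0 = 0.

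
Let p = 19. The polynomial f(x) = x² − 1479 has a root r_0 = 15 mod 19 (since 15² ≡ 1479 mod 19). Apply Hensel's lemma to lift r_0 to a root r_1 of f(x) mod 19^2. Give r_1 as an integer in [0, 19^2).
r_1 = 129 (mod 361)

Hensel's recurrence: r_{i+1} = r_i − f(r_i)·(f′(r_i))^{-1} mod 19^{i+2}, with f′(x) = 2x. Iterate:
  r_0 = 15 (mod 19)
  r_1 = 129 (mod 361)
Final: r_1 = 129, and one checks f(r_1) ≡ 0 mod 19^2.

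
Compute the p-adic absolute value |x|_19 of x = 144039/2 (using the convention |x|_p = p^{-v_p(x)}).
|144039/2|_19 = 1/6859

Step 1 — compute v_19(x) by factoring powers of 19 out of the numerator and denominator: v_19(144039/2) = 3. Step 2 — apply |x|_p = p^{-v_p(x)} = 19^{-3} = 1/6859.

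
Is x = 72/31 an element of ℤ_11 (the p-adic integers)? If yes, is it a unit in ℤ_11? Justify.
x ∈ ℤ_11^× (unit); v_11(x) = 0

ℤ_11 = {x ∈ ℚ_11 : v_11(x) ≥ 0} and ℤ_11^× = {x ∈ ℤ_11 : v_11(x) = 0}. Here v_11(72/31) = v_11(num) − v_11(den) = 0; compare against these criteria.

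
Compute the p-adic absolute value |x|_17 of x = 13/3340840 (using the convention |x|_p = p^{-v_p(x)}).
|13/3340840|_17 = 83521

Step 1 — compute v_17(x) by factoring powers of 17 out of the numerator and denominator: v_17(13/3340840) = -4. Step 2 — apply |x|_p = p^{-v_p(x)} = 17^{4} = 83521.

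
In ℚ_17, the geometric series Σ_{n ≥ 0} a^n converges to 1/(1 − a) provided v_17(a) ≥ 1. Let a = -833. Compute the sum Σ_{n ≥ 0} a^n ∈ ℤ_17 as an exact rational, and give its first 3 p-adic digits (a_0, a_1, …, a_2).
Σ a^n = 1/(1 − a) = 1/834;  first 3 digits = (1, 2, 1)

v_17(a) = 1 ≥ 1, so the series converges in ℤ_17 to 1/(1 − a) = 1/(1 − (-833)) = 1/834. Expand this rational in ℤ_17: compute digits iteratively via d_i = x_i mod 17, x_{i+1} = (x_i − d_i)/17. The first 3 digits are (1, 2, 1).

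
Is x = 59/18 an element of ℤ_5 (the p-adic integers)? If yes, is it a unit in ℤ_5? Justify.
x ∈ ℤ_5^× (unit); v_5(x) = 0

ℤ_5 = {x ∈ ℚ_5 : v_5(x) ≥ 0} and ℤ_5^× = {x ∈ ℤ_5 : v_5(x) = 0}. Here v_5(59/18) = v_5(num) − v_5(den) = 0; compare against these criteria.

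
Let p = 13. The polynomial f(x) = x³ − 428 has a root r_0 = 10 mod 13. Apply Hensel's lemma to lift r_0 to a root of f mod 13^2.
r_1 = 114 (mod 169)

Hensel: r_{i+1} = r_i − f(r_i)/f′(r_i) mod 13^{i+2}, where f′(x) = 3x². Iterate:
  r_0 = 10 (mod 13)
  r_1 = 114 (mod 169)
Final: r = 114 with f(r) ≡ 0 mod 13^2.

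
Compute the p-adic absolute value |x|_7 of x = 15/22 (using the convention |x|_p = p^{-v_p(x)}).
|15/22|_7 = 1

Step 1 — compute v_7(x) by factoring powers of 7 out of the numerator and denominator: v_7(15/22) = 0. Step 2 — apply |x|_p = p^{-v_p(x)} = 7^{0} = 1.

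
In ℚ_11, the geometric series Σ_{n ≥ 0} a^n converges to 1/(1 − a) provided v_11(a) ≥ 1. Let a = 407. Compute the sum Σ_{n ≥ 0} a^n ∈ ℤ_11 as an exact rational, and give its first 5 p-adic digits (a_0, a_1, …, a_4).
Σ a^n = 1/(1 − a) = -1/406;  first 5 digits = (1, 4, 8, 1, 10)

v_11(a) = 1 ≥ 1, so the series converges in ℤ_11 to 1/(1 − a) = 1/(1 − 407) = -1/406. Expand this rational in ℤ_11: compute digits iteratively via d_i = x_i mod 11, x_{i+1} = (x_i − d_i)/11. The first 5 digits are (1, 4, 8, 1, 10).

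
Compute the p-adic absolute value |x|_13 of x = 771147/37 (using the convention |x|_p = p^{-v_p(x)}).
|771147/37|_13 = 1/28561

Step 1 — compute v_13(x) by factoring powers of 13 out of the numerator and denominator: v_13(771147/37) = 4. Step 2 — apply |x|_p = p^{-v_p(x)} = 13^{-4} = 1/28561.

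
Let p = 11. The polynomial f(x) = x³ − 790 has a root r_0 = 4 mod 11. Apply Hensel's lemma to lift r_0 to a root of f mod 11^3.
r_2 = 851 (mod 1331)

Hensel: r_{i+1} = r_i − f(r_i)/f′(r_i) mod 11^{i+2}, where f′(x) = 3x². Iterate:
  r_0 = 4 (mod 11)
  r_1 = 4 (mod 121)
  r_2 = 851 (mod 1331)
Final: r = 851 with f(r) ≡ 0 mod 11^3.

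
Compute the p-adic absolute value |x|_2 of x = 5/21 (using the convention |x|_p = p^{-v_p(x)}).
|5/21|_2 = 1

Step 1 — compute v_2(x) by factoring powers of 2 out of the numerator and denominator: v_2(5/21) = 0. Step 2 — apply |x|_p = p^{-v_p(x)} = 2^{0} = 1.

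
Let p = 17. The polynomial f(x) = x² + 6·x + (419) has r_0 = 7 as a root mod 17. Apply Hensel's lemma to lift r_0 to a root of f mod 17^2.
r_1 = 126 (mod 289)

Hensel: r_{i+1} = r_i − f(r_i)·(f′(r_i))^{-1} mod 17^{i+2}, f′(x) = 2x + 6. Iterate:
  r_0 = 7 (mod 17)
  r_1 = 126 (mod 289)
Final: r = 126 satisfies f(r) ≡ 0 mod 17^2.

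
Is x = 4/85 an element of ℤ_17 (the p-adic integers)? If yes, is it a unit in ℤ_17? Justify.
x ∉ ℤ_17 (v_17(x) = -1 < 0)

ℤ_17 = {x ∈ ℚ_17 : v_17(x) ≥ 0} and ℤ_17^× = {x ∈ ℤ_17 : v_17(x) = 0}. Here v_17(4/85) = v_17(num) − v_17(den) = -1; compare against these criteria.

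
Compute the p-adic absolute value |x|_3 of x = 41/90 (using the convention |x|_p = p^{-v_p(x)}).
|41/90|_3 = 9

Step 1 — compute v_3(x) by factoring powers of 3 out of the numerator and denominator: v_3(41/90) = -2. Step 2 — apply |x|_p = p^{-v_p(x)} = 3^{2} = 9.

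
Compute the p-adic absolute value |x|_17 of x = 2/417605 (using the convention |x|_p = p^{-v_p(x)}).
|2/417605|_17 = 83521

Step 1 — compute v_17(x) by factoring powers of 17 out of the numerator and denominator: v_17(2/417605) = -4. Step 2 — apply |x|_p = p^{-v_p(x)} = 17^{4} = 83521.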